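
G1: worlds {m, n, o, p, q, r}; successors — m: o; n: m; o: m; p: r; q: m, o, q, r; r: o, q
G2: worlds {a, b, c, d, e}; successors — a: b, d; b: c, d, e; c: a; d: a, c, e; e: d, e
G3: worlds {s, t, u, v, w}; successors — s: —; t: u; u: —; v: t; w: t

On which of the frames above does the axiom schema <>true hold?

G1, G2

This is the axiom for seriality; its first-order frame correspondent is forall x exists y Rxy.
G1: ✓.
G2: ✓.
G3: fails — world s has no successor.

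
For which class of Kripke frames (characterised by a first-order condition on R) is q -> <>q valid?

This schema is equivalent to the T axiom □q → q.
It corresponds to reflexivity: forall x Rxx.

reflexivity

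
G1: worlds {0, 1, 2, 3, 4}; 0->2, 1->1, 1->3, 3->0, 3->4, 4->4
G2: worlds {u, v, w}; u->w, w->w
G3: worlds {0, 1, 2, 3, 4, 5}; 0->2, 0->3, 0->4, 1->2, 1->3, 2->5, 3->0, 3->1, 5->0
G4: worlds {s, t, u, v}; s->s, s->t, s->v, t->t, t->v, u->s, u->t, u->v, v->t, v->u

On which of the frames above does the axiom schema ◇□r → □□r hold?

G2

The schema corresponds to a generalized confluence (Geach) condition: ∀x ∀y ∀z ((xRy ∧ xR²z) → ∃w (yRw ∧ z = w)).
G1: fails — 1R1, 1R²0 but no w with 1Rw and 0=w.
G2: satisfies the condition.
G3: fails — 0R2, 0R²0 but no w with 2Rw and 0=w.
G4: fails — sRs, sR²u but no w with sRw and u=w.
Valid on: G2.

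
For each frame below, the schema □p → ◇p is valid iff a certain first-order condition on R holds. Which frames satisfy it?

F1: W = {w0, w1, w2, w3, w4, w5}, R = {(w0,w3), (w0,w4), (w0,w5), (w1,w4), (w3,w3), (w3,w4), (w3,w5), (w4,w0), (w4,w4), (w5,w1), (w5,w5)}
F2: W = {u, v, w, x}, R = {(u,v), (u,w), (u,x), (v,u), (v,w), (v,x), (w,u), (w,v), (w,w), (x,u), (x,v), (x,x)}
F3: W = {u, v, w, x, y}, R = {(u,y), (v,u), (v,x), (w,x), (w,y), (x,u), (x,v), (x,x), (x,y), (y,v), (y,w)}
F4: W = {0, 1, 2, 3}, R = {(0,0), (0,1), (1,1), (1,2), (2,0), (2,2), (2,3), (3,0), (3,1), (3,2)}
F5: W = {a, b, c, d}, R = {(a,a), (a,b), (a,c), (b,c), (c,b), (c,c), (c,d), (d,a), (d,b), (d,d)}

F2, F3, F4, F5

This is the axiom for seriality; its first-order frame correspondent is ∀x ∃y Rxy.
F1: fails — world w2 has no successor.
F2: satisfies the condition.
F3: satisfies the condition.
F4: satisfies the condition.
F5: satisfies the condition.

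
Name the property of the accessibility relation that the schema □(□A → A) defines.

shift-reflexivity: ∀x ∀y (Rxy → Ryy)

Suppose □(□A→A) is valid. Take Rxy and set V(A)={w : Ryw}. Then at y, □A holds; since □(□A→A) at x, □A→A at y, so A at y, i.e. Ryy.
Conversely, on a frame with shift-reflexivity the schema holds at every world under every valuation.
Frame condition: ∀x ∀y (Rxy → Ryy).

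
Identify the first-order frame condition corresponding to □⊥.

emptiness of R: ∀x ∀y ¬Rxy

□⊥ is valid iff no world has any successor (otherwise □⊥ fails at any world with one).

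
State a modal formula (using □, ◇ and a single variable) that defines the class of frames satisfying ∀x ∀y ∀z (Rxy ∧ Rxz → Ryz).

The condition is the Euclidean property. The 5 schema ◇p → □◇p defines it.
Suppose ◇p→□◇p is valid. Take Rxy, Rxz and set V(p)={y}. Then ◇p at x, so □◇p at x, so ◇p at z, so some w with Rzw has p; w=y, i.e. Rzy. By symmetry of the argument, Ryz.

◇p → □◇p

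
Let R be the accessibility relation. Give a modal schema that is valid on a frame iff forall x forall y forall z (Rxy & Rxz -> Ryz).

The condition is the Euclidean property. The 5 schema ◇q → □◇q defines it.

◇q → □◇q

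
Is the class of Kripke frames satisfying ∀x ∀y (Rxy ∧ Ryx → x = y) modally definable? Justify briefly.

If a class were modally definable it would be closed under surjective bounded morphisms (Goldblatt–Thomason).
The 8-cycle (worlds a,b,c,d,e,f,g,h with a→b→c→d→e→f→g→h→a) is antisymmetric. Sending even-indexed worlds to a and odd-indexed worlds to b is a surjective bounded morphism onto the two-world frame with a↔b, which is not antisymmetric.
So the class is not modally definable.

No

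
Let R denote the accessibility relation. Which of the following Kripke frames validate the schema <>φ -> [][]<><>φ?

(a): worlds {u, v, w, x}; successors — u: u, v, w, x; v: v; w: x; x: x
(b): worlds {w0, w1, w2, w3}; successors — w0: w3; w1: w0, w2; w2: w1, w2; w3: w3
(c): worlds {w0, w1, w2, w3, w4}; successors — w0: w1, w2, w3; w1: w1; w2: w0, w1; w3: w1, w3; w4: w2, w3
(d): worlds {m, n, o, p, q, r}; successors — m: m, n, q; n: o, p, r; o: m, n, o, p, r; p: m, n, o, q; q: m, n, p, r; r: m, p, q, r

(d)

This is the axiom for a generalized confluence (Geach) condition; its first-order frame correspondent is forall x forall y forall z ((xRy & x R^2 z) -> exists w (y = w & z R^2 w)).
(a): fails — uRu, uR²v but no t with u=t and vR²t.
(b): fails — w1Rw0, w1R²w1 but no w with w0=w and w1R²w.
(c): fails — w0Rw2, w0R²w0 but no w with w2=w and w0R²w.
(d): ✓.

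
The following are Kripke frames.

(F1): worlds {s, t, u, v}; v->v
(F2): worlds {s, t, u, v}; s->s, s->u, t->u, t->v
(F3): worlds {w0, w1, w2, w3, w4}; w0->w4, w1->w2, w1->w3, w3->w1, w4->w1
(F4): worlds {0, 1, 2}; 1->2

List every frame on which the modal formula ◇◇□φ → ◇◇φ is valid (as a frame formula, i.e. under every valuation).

This is the axiom for a generalized confluence (Geach) condition; its first-order frame correspondent is ∀x ∀y (xR²y → ∃w (yRw ∧ xR²w)).
(F1): condition met.
(F2): fails — sR²u but no w with uRw and sR²w.
(F3): fails — w0R²w1 but no w with w1Rw and w0R²w.
(F4): condition met.

(F1), (F4)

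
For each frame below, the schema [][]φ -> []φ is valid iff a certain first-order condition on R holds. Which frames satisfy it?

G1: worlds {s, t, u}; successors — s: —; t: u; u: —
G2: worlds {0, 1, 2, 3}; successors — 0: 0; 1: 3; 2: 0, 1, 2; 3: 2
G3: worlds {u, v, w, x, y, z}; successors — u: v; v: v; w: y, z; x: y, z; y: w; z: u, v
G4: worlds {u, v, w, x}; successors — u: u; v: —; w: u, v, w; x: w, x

Frame correspondent (Sahlqvist): forall x forall y (Rxy -> exists z (Rxz & Rzy)) — i.e. density.
G1: fails — Rtu but no z with Rtz and Rzu.
G2: fails — R13 but no z with R1z and Rz3.
G3: fails — Rxz but no t with Rxt and Rtz.
G4: holds.

G4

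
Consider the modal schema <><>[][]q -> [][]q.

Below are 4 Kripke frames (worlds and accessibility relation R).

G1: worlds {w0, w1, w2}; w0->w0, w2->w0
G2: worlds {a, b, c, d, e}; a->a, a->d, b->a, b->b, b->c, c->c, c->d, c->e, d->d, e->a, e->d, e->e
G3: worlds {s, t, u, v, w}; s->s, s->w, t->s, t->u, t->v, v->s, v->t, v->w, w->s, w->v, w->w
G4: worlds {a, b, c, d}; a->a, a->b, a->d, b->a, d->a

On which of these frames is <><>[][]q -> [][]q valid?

G1, G4

This is the axiom for a generalized confluence (Geach) condition; its first-order frame correspondent is forall x forall y forall z ((x R^2 y & x R^2 z) -> exists w (y R^2 w & z = w)).
G1: condition met.
G2: fails — aR²d, aR²a but no w with dR²w and a=w.
G3: fails — tR²s, tR²t but no w* with sR²w* and t=w*.
G4: condition met.
Valid on: G1, G4.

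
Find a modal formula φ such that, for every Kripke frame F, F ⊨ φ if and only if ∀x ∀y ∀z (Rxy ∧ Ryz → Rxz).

□r → □□r

The condition is transitivity. The 4 schema □r → □□r defines it.
Suppose □r→□□r is valid. Take Rxy, Ryz and set V(r)={w : Rxw}. Then □r at x, so □□r at x, so □r at y, so r at z, i.e. Rxz.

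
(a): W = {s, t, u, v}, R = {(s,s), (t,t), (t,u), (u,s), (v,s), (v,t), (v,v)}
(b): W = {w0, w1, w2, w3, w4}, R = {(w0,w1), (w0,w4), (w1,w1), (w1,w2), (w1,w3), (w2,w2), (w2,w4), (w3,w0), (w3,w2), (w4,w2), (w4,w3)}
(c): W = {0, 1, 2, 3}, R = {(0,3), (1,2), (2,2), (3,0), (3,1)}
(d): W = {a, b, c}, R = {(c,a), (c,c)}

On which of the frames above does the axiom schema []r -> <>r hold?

(a), (b), (c)

This is the axiom for seriality; its first-order frame correspondent is forall x exists y Rxy.
(a): condition met.
(b): condition met.
(c): condition met.
(d): fails — world a has no successor.
Valid on: (a), (b), (c).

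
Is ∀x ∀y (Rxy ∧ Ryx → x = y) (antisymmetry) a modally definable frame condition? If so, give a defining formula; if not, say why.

No

Any modally definable frame class is closed under surjective bounded morphisms.
The 4-cycle (worlds s,t,u,v with s→t→u→v→s) is antisymmetric. Sending even-indexed worlds to • and odd-indexed worlds to ∘ is a surjective bounded morphism onto the two-world frame with •↔∘, which is not antisymmetric.
So the class is not modally definable.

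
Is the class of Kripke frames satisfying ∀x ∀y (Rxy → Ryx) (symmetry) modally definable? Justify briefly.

Yes — defined by p → □◇p

The condition is symmetry. A defining modal formula is p → □◇p.
Suppose p→□◇p is valid. Take Rxy and set V(p)={x}. Then p at x, so □◇p at x, so ◇p at y, so some z with Ryz has p; z=x, i.e. Ryx.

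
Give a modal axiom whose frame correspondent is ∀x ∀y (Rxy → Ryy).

□(□p → p)

The condition is shift-reflexivity. The T□ schema □(□p → p) defines it.
Suppose □(□p→p) is valid. Take Rxy and set V(p)={w : Ryw}. Then at y, □p holds; since □(□p→p) at x, □p→p at y, so p at y, i.e. Ryy.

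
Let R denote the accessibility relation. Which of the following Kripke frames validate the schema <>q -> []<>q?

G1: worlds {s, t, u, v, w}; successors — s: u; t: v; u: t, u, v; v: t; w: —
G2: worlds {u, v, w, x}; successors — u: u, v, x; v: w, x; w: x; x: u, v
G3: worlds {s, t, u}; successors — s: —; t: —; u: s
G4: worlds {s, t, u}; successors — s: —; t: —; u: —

Frame correspondent (Sahlqvist): forall x forall y forall z (Rxy & Rxz -> Ryz) — i.e. the Euclidean property.
G1: fails — Rtv and Rtv but not Rvv.
G2: fails — Ruv and Ruv but not Rvv.
G3: fails — Rus and Rus but not Rss.
G4: satisfies the condition.
Valid on: G4.

G4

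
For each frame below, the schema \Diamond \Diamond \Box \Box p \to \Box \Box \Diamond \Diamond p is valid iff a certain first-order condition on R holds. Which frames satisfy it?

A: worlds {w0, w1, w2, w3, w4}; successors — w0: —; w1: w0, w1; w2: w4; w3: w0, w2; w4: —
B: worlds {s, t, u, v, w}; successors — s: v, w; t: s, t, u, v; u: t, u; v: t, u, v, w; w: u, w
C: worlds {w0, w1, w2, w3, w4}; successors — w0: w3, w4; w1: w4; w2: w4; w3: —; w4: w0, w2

B

This is the axiom for a generalized confluence (Geach) condition; its first-order frame correspondent is \forall x \forall y \forall z ((x R^2 y \wedge x R^2 z) \to \exists w (y R^2 w \wedge z R^2 w)).
A: fails — w1R²w0, w1R²w0 but no w with w0R²w and w0R²w.
B: ✓.
C: fails — w4R²w3, w4R²w3 but no w with w3R²w and w3R²w.
Valid on: B.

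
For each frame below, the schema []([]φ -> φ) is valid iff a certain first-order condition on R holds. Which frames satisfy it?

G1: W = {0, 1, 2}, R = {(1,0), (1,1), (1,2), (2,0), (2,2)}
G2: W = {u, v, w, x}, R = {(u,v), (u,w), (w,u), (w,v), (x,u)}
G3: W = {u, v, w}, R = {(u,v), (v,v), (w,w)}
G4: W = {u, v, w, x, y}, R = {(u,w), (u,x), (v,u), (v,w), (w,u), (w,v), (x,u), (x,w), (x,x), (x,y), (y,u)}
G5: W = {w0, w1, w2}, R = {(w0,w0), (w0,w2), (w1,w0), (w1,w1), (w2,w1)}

This is the axiom for shift-reflexivity; its first-order frame correspondent is forall x forall y (Rxy -> Ryy).
G1: fails — R10 but not R00.
G2: fails — Ruv but not Rvv.
G3: condition met.
G4: fails — Rxw but not Rww.
G5: fails — Rw0w2 but not Rw2w2.

G3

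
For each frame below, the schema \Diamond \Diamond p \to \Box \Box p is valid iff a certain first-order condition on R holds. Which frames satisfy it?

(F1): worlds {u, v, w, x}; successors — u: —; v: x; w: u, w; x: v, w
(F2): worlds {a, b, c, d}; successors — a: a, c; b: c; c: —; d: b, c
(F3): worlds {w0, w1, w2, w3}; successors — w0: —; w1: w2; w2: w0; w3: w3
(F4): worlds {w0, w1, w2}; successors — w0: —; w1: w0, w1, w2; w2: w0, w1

(F3)

The schema corresponds to a generalized confluence (Geach) condition: \forall x \forall y \forall z ((x R^2 y \wedge x R^2 z) \to \exists w (y = w \wedge z = w)).
(F1): fails — vR²v, vR²w but v ≠ w.
(F2): fails — aR²a, aR²c but a ≠ c.
(F3): satisfies the condition.
(F4): fails — w1R²w0, w1R²w1 but w0 ≠ w1.
Valid on: (F3).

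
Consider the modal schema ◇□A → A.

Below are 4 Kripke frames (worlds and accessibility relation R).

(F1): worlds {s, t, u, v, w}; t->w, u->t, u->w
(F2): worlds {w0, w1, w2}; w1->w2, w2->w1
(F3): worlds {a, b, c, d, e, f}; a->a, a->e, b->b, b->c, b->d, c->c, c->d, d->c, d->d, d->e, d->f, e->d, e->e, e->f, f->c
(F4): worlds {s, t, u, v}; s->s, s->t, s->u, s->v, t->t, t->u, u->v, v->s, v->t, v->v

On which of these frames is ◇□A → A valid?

Frame correspondent (Sahlqvist): ∀x ∀y (Rxy → Ryx) — i.e. symmetry.
(F1): fails — Ruw but not Rwu.
(F2): satisfies the condition.
(F3): fails — Rbc but not Rcb.
(F4): fails — Ruv but not Rvu.
Valid on: (F2).

(F2)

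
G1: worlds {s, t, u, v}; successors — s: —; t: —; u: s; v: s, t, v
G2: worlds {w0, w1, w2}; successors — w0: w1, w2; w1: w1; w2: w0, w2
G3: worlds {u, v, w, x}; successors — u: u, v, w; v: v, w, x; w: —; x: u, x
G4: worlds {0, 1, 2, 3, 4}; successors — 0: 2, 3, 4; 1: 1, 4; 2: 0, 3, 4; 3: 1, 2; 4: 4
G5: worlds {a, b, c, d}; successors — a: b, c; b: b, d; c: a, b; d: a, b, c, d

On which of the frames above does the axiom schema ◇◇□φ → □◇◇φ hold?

G5

The schema corresponds to a generalized confluence (Geach) condition: ∀x ∀y ∀z ((xR²y ∧ xRz) → ∃w (yRw ∧ zR²w)).
G1: fails — vR²s, vRs but no w with sRw and sR²w.
G2: fails — w0R²w2, w0Rw1 but no w with w2Rw and w1R²w.
G3: fails — uR²u, uRw but no t with uRt and wR²t.
G4: fails — 0R²3, 0R4 but no w with 3Rw and 4R²w.
G5: condition met.
Valid on: G5.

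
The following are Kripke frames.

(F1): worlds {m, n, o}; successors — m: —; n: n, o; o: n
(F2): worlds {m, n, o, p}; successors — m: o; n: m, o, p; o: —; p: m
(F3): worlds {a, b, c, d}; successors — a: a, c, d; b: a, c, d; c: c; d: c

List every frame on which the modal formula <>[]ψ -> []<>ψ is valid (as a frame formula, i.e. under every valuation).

(F1), (F3)

This is the axiom for convergence; its first-order frame correspondent is forall x forall y forall z (Rxy & Rxz -> exists w (Ryw & Rzw)).
(F1): condition met.
(F2): fails — Rmo and Rmo but o and o have no common successor.
(F3): condition met.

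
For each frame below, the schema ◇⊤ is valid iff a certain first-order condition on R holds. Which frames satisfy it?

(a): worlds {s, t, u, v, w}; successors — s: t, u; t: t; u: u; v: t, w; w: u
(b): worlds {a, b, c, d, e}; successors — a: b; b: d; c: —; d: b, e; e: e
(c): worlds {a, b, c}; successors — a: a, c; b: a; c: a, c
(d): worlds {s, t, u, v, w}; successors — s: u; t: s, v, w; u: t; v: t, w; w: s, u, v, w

The schema corresponds to seriality: ∀x ∃y Rxy.
(a): holds.
(b): fails — world c has no successor.
(c): holds.
(d): holds.

(a), (c), (d)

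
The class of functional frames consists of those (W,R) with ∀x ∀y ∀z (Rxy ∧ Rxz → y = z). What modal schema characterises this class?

◇q → □q

The condition is partial functionality. The CD schema ◇q → □q defines it.
Suppose ◇q→□q is valid. Take Rxy, Rxz and set V(q)={y}. Then ◇q at x, so □q at x, so q at z, i.e. z=y.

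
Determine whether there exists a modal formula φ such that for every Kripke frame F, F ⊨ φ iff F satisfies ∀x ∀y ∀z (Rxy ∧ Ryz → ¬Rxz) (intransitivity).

Not definable by any modal formula

If a class were modally definable it would be closed under surjective bounded morphisms (Goldblatt–Thomason).
The 5-cycle (worlds w0,w1,w2,w3,w4 with w0→w1→w2→w3→w4→w0) is intransitive. Mapping every world to a single reflexive point • is a surjective bounded morphism; the reflexive point is not intransitive (R••∧R•• but R••).
Hence intransitivity is not modally definable.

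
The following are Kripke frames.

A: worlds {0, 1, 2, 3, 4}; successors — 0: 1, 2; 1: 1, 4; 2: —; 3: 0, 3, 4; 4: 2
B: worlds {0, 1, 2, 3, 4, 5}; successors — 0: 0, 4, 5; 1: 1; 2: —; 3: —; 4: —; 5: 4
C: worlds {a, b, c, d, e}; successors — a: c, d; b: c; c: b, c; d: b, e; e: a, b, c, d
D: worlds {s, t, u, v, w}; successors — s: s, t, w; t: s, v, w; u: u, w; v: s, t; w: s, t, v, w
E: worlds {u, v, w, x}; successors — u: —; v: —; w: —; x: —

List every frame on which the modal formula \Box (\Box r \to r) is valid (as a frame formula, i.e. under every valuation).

E

This is the axiom for shift-reflexivity; its first-order frame correspondent is \forall x \forall y (Rxy \to Ryy).
A: fails — R34 but not R44.
B: fails — R04 but not R44.
C: fails — Rde but not Ree.
D: fails — Rwt but not Rtt.
E: ✓.
Valid on: E.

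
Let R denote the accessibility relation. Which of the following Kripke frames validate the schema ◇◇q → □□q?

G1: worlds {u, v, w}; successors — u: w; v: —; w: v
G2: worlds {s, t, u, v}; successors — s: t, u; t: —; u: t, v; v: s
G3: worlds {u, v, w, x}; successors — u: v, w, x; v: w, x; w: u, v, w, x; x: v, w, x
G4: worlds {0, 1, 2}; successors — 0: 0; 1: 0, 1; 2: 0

G1

This is the axiom for a generalized confluence (Geach) condition; its first-order frame correspondent is ∀x ∀y ∀z ((xR²y ∧ xR²z) → ∃w (y = w ∧ z = w)).
G1: satisfies the condition.
G2: fails — sR²t, sR²v but t ≠ v.
G3: fails — uR²u, uR²v but u ≠ v.
G4: fails — 1R²0, 1R²1 but 0 ≠ 1.
Valid on: G1.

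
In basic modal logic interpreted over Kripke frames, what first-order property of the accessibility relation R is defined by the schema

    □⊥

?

□⊥ is valid iff no world has any successor (otherwise □⊥ fails at any world with one).

Emptiness of R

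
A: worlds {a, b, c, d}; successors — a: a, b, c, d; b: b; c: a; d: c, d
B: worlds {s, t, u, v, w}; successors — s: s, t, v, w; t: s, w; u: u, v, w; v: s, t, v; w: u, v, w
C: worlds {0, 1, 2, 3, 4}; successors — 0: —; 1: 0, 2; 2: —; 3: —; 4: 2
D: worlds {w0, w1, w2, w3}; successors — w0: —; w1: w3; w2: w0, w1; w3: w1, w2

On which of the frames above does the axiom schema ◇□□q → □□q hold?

The schema corresponds to a generalized confluence (Geach) condition: ∀x ∀y ∀z ((xRy ∧ xR²z) → ∃w (yR²w ∧ z = w)).
A: fails — aRb, aR²a but no w with bR²w and a=w.
B: fails — sRv, sR²u but no w* with vR²w* and u=w*.
C: holds.
D: fails — w1Rw3, w1R²w2 but no w with w3R²w and w2=w.
Valid on: C.

C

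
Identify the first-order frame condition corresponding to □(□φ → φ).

Shift-reflexivity

Suppose □(□φ→φ) is valid. Take Rxy and set V(φ)={w : Ryw}. Then at y, □φ holds; since □(□φ→φ) at x, □φ→φ at y, so φ at y, i.e. Ryy.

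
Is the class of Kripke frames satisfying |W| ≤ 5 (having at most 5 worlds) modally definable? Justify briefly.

If a class were modally definable it would be closed under disjoint unions (Goldblatt–Thomason).
Any modal formula valid on each of 6 disjoint one-world frames is valid on their disjoint union (validity is preserved under disjoint unions). Each one-world frame has |W|=1≤5, but the union has |W|=6.
So the class is not modally definable.

No — not modally definable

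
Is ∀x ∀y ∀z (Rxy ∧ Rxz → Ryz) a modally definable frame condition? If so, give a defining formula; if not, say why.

Definable; ◇q → □◇q defines it

Yes: it is the Euclidean property, defined by the 5 schema ◇q → □◇q.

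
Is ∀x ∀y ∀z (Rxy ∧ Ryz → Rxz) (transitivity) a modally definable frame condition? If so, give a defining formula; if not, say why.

Yes, by □r → □□r

Yes: it is transitivity, defined by the 4 schema □r → □□r.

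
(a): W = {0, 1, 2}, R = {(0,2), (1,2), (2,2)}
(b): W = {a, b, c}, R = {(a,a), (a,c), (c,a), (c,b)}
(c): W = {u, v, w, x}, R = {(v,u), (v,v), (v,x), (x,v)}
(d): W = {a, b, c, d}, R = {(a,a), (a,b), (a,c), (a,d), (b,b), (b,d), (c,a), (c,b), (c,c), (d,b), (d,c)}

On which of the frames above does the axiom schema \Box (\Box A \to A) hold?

This is the axiom for shift-reflexivity; its first-order frame correspondent is \forall x \forall y (Rxy \to Ryy).
(a): condition met.
(b): fails — Rac but not Rcc.
(c): fails — Rvu but not Ruu.
(d): fails — Rad but not Rdd.
Valid on: (a).

(a)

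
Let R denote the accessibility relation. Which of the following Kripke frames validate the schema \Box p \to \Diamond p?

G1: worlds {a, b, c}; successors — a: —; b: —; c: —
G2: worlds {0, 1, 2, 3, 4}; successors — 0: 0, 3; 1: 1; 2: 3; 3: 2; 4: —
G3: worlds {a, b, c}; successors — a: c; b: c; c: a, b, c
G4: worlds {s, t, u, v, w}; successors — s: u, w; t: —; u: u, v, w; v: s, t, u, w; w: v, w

Frame correspondent (Sahlqvist): \forall x \exists y Rxy — i.e. seriality.
G1: fails — world a has no successor.
G2: fails — world 4 has no successor.
G3: holds.
G4: fails — world t has no successor.

G3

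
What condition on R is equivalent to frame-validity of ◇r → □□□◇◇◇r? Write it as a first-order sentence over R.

This is a Sahlqvist (Geach-type) schema ◇^1□^0r → □^3◇^3r.
Minimal-valuation argument: fix x; take any y with xR^1y and any z with xR^3z. Set V(r) to the set of worlds R-reachable from y in exactly 0 steps. Then □^0r holds at y, so the antecedent holds at x; validity forces ◇^3r at z, giving a w with zR^3w and yR^0w.
First-order correspondent: ∀x ∀y ∀z ((xRy ∧ xR³z) → ∃w (y = w ∧ zR³w)).

∀x ∀y ∀z ((xRy ∧ xR³z) → ∃w (y = w ∧ zR³w))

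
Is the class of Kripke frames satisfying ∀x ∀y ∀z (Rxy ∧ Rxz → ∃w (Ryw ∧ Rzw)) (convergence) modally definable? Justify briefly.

Definable; ◇□p → □◇p defines it

Yes: it is convergence, defined by the .2 schema ◇□p → □◇p.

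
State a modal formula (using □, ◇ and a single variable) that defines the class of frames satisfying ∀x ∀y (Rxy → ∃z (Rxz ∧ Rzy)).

□□q → □q

This is density; the standard corresponding axiom is C4: □□q → □q.
Suppose □□q→□q is valid. Take Rxy and set V(q)={w : xR²w}. Then □□q at x, so □q at x, so q at y, i.e. ∃z(Rxz∧Rzy).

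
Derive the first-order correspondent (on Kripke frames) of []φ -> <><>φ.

forall x exists w (xRw & x R^2 w)

This is a Sahlqvist (Geach-type) schema ◇^0□^1φ → □^0◇^2φ.
First-order correspondent: forall x exists w (xRw & x R^2 w).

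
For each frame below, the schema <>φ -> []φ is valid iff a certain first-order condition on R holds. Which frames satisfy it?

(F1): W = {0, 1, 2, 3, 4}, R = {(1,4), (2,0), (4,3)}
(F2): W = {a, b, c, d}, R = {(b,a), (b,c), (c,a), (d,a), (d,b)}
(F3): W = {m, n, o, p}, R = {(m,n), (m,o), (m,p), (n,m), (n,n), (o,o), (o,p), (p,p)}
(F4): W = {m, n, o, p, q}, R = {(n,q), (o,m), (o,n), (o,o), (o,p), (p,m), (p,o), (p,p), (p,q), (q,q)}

This is the axiom for partial functionality; its first-order frame correspondent is forall x forall y forall z (Rxy & Rxz -> y = z).
(F1): ✓.
(F2): fails — b sees both a and c.
(F3): fails — m sees both n and o.
(F4): fails — o sees both m and n.

(F1)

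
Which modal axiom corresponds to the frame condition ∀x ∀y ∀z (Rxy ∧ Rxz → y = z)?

A defining formula is ◇s → □s (the CD axiom).

◇s → □s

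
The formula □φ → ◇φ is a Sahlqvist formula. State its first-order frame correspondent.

Seriality

Suppose □φ→◇φ is valid. At any x set V(φ)=W. Then □φ at x, so ◇φ at x, so x has a successor.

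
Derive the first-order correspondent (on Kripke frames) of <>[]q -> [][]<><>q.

This is a Sahlqvist (Geach-type) schema ◇^1□^1q → □^2◇^2q.
Minimal-valuation argument: fix x; take any y with xR^1y and any z with xR^2z. Set V(q) to the set of worlds R-reachable from y in exactly 1 step. Then □^1q holds at y, so the antecedent holds at x; validity forces ◇^2q at z, giving a w with zR^2w and yR^1w.
First-order correspondent: forall x forall y forall z ((xRy & x R^2 z) -> exists w (yRw & z R^2 w)).

forall x forall y forall z ((xRy & x R^2 z) -> exists w (yRw & z R^2 w))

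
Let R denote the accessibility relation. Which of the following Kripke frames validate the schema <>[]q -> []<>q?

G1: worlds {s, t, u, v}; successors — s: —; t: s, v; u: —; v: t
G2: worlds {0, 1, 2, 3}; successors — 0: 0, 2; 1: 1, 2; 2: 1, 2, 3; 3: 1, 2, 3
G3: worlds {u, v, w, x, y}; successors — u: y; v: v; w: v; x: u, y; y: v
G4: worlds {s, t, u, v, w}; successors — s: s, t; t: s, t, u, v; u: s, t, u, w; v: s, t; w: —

G2

Frame correspondent (Sahlqvist): forall x forall y forall z (Rxy & Rxz -> exists w (Ryw & Rzw)) — i.e. convergence.
G1: fails — Rts and Rts but s and s have no common successor.
G2: condition met.
G3: fails — Rxu and Rxy but u and y have no common successor.
G4: fails — Ruw and Ruw but w and w have no common successor.
Valid on: G2.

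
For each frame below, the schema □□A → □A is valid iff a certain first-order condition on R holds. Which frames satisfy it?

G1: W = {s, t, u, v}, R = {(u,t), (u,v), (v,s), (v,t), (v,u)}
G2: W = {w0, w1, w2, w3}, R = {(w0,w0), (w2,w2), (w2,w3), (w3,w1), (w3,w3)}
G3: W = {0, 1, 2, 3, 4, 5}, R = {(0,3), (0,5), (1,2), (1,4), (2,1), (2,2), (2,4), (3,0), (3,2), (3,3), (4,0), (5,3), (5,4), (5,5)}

The schema corresponds to density: ∀x ∀y (Rxy → ∃z (Rxz ∧ Rzy)).
G1: fails — Ruv but no z with Ruz and Rzv.
G2: holds.
G3: fails — R40 but no z with R4z and Rz0.

G2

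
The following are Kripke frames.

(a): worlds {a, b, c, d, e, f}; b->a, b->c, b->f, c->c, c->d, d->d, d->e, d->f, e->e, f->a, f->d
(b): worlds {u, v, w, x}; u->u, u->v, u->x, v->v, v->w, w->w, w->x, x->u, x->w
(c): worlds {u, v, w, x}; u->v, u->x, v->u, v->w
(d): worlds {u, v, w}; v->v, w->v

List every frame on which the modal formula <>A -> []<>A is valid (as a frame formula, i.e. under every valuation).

(d)

Frame correspondent (Sahlqvist): forall x forall y forall z (Rxy & Rxz -> Ryz) — i.e. the Euclidean property.
(a): fails — Rbc and Rbf but not Rcf.
(b): fails — Ruv and Ruu but not Rvu.
(c): fails — Ruv and Ruv but not Rvv.
(d): ✓.
Valid on: (d).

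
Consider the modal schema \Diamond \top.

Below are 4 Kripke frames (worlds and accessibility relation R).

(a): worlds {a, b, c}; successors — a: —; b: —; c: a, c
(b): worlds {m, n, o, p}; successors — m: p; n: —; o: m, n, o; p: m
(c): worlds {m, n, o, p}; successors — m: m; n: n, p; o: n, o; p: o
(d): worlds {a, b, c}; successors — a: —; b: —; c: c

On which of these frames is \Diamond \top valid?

Frame correspondent (Sahlqvist): \forall x \exists y Rxy — i.e. seriality.
(a): fails — world a has no successor.
(b): fails — world n has no successor.
(c): satisfies the condition.
(d): fails — world a has no successor.
Valid on: (c).

(c)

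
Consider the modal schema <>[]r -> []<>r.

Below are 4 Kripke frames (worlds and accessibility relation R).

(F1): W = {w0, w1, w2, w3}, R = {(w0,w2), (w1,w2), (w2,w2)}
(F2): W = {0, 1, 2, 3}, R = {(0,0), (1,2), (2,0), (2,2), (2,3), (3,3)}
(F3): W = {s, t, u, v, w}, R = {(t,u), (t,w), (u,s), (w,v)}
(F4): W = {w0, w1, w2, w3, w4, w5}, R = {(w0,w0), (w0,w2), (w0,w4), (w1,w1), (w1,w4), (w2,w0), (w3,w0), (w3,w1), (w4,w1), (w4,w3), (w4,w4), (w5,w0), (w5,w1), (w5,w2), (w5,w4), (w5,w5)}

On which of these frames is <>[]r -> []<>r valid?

(F1)

The schema corresponds to convergence: forall x forall y forall z (Rxy & Rxz -> exists w (Ryw & Rzw)).
(F1): condition met.
(F2): fails — R23 and R20 but 3 and 0 have no common successor.
(F3): fails — Rtu and Rtw but u and w have no common successor.
(F4): fails — Rw0w4 and Rw0w2 but w4 and w2 have no common successor.
Valid on: (F1).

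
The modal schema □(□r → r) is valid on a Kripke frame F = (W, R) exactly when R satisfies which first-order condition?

Suppose □(□r→r) is valid. Take Rxy and set V(r)={w : Ryw}. Then at y, □r holds; since □(□r→r) at x, □r→r at y, so r at y, i.e. Ryy.

shift-reflexivity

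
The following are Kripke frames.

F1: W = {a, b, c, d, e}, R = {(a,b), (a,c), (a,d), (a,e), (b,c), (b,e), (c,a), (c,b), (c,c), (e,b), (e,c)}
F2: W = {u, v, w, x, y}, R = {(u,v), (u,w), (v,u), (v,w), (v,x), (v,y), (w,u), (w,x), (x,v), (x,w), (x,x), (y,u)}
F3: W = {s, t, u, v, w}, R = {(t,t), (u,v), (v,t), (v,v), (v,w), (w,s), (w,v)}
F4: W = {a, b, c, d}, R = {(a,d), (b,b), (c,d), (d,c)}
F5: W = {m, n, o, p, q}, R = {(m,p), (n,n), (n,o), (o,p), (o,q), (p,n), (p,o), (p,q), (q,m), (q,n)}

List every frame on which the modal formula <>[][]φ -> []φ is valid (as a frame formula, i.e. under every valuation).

This is the axiom for a generalized confluence (Geach) condition; its first-order frame correspondent is forall x forall y forall z ((xRy & xRz) -> exists w (y R^2 w & z = w)).
F1: fails — aRb, aRd but no w with bR²w and d=w.
F2: fails — vRw, vRu but no t with wR²t and u=t.
F3: fails — vRt, vRv but no w* with tR²w* and v=w*.
F4: satisfies the condition.
F5: fails — oRq, oRq but no w with qR²w and q=w.
Valid on: F4.

F4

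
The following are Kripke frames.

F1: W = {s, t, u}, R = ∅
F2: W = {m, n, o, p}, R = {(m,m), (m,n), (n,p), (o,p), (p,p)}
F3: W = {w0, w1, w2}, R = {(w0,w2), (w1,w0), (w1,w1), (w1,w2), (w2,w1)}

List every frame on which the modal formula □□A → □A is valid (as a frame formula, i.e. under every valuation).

This is the axiom for density; its first-order frame correspondent is ∀x ∀y (Rxy → ∃z (Rxz ∧ Rzy)).
F1: satisfies the condition.
F2: satisfies the condition.
F3: fails — Rw0w2 but no z with Rw0z and Rzw2.

F1, F2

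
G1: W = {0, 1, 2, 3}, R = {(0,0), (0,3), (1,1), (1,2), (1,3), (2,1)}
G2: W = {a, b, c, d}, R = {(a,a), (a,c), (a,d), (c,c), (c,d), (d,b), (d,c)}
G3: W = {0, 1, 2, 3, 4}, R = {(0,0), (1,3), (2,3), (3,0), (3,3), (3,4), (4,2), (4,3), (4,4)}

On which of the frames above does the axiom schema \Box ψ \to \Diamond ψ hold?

G3

This is the axiom for seriality; its first-order frame correspondent is \forall x \exists y Rxy.
G1: fails — world 3 has no successor.
G2: fails — world b has no successor.
G3: condition met.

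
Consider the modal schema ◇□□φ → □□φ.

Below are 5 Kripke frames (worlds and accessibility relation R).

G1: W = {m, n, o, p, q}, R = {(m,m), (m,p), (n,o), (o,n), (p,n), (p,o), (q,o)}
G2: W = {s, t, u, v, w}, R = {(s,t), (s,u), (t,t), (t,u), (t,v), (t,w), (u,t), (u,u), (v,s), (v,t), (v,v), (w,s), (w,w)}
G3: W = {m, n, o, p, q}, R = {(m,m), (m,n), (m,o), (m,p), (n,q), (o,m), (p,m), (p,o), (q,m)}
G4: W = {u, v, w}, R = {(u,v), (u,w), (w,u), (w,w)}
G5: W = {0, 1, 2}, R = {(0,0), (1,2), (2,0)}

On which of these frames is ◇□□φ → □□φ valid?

G5

Frame correspondent (Sahlqvist): ∀x ∀y ∀z ((xRy ∧ xR²z) → ∃w (yR²w ∧ z = w)) — i.e. a generalized confluence (Geach) condition.
G1: fails — mRp, mR²m but no w with pR²w and m=w.
G2: fails — tRu, tR²s but no w* with uR²w* and s=w*.
G3: fails — mRn, mR²n but no w with nR²w and n=w.
G4: fails — uRv, uR²u but no t with vR²t and u=t.
G5: holds.
Valid on: G5.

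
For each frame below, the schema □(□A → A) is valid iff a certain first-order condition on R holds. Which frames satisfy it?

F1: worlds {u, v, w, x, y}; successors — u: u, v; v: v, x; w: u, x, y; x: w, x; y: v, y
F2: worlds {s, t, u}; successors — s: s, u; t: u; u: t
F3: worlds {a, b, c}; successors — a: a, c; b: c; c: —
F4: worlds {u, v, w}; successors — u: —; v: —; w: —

F4

This is the axiom for shift-reflexivity; its first-order frame correspondent is ∀x ∀y (Rxy → Ryy).
F1: fails — Rxw but not Rww.
F2: fails — Rsu but not Ruu.
F3: fails — Rac but not Rcc.
F4: satisfies the condition.
Valid on: F4.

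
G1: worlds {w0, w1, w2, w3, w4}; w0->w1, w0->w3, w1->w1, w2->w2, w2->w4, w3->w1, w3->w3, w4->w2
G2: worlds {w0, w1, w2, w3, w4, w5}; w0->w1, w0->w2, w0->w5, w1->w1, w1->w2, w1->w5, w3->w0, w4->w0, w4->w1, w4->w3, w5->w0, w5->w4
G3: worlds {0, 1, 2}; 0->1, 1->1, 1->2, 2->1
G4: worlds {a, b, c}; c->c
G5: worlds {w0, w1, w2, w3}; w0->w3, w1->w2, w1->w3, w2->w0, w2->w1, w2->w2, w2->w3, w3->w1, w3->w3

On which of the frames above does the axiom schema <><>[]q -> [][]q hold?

G4

This is the axiom for a generalized confluence (Geach) condition; its first-order frame correspondent is forall x forall y forall z ((x R^2 y & x R^2 z) -> exists w (yRw & z = w)).
G1: fails — w0R²w1, w0R²w3 but no w with w1Rw and w3=w.
G2: fails — w0R²w0, w0R²w0 but no w with w0Rw and w0=w.
G3: fails — 0R²2, 0R²2 but no w with 2Rw and 2=w.
G4: satisfies the condition.
G5: fails — w0R²w1, w0R²w1 but no w with w1Rw and w1=w.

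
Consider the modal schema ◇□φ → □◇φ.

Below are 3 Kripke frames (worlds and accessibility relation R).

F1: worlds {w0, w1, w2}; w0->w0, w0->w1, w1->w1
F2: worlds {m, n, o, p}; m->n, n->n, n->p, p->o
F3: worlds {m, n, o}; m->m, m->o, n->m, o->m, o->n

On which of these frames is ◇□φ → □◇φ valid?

This is the axiom for convergence; its first-order frame correspondent is ∀x ∀y ∀z (Rxy ∧ Rxz → ∃w (Ryw ∧ Rzw)).
F1: satisfies the condition.
F2: fails — Rnn and Rnp but n and p have no common successor.
F3: satisfies the condition.

F1, F3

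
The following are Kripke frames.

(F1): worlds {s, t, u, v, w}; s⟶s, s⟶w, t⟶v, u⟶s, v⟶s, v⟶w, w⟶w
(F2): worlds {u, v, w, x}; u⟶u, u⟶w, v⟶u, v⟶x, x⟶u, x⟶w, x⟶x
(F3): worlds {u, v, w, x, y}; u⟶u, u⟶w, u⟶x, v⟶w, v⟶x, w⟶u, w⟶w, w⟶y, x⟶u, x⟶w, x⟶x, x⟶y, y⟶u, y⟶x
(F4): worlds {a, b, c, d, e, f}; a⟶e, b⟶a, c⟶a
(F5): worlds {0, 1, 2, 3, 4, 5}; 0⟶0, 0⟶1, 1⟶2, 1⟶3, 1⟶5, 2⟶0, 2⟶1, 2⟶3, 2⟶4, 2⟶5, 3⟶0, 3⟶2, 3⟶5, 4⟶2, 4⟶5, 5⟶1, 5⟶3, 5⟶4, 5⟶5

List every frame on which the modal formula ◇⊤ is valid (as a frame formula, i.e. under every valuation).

This is the axiom for seriality; its first-order frame correspondent is ∀x ∃y Rxy.
(F1): satisfies the condition.
(F2): fails — world w has no successor.
(F3): satisfies the condition.
(F4): fails — world d has no successor.
(F5): satisfies the condition.

(F1), (F3), (F5)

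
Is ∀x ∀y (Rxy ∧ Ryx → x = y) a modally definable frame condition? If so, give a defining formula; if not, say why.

If a class were modally definable it would be closed under surjective bounded morphisms (Goldblatt–Thomason).
The 8-cycle (worlds w0,w1,w2,w3,w4,w5,w6,w7 with w0→w1→w2→w3→w4→w5→w6→w7→w0) is antisymmetric. Sending even-indexed worlds to s and odd-indexed worlds to t is a surjective bounded morphism onto the two-world frame with s↔t, which is not antisymmetric.
So no modal formula (or set of formulas) defines exactly the antisymmetric frames.

Not definable by any modal formula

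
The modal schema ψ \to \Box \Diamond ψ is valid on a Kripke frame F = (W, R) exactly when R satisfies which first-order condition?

symmetry: \forall x \forall y (Rxy \to Ryx)

Suppose ψ→□◇ψ is valid. Take Rxy and set V(ψ)={x}. Then ψ at x, so □◇ψ at x, so ◇ψ at y, so some z with Ryz has ψ; z=x, i.e. Ryx.
Conversely, on a frame with symmetry the schema holds at every world under every valuation.
Frame condition: \forall x \forall y (Rxy \to Ryx).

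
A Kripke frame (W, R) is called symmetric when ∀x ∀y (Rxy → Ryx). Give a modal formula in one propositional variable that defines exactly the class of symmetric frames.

The condition is symmetry. The B schema ψ → □◇ψ defines it.

ψ → □◇ψ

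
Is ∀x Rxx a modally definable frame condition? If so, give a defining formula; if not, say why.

Definable; □q → q defines it

Yes: it is reflexivity, defined by the T schema □q → q.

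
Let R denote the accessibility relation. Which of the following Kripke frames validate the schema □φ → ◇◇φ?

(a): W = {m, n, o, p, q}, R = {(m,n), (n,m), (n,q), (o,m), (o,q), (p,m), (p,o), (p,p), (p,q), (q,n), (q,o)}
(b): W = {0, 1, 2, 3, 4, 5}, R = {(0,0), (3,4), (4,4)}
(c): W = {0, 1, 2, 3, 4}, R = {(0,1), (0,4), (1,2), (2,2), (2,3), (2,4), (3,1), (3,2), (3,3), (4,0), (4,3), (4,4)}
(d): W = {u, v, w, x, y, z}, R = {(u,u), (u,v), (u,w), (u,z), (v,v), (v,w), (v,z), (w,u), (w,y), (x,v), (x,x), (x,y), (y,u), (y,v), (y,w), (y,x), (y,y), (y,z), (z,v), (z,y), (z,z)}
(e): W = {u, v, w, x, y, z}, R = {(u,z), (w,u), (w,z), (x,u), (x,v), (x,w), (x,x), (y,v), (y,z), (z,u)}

This is the axiom for a generalized confluence (Geach) condition; its first-order frame correspondent is ∀x ∃w (xRw ∧ xR²w).
(a): fails — at m but no w with mRw and mR²w.
(b): fails — at 1 but no w with 1Rw and 1R²w.
(c): holds.
(d): holds.
(e): fails — at u but no t with uRt and uR²t.

(c), (d)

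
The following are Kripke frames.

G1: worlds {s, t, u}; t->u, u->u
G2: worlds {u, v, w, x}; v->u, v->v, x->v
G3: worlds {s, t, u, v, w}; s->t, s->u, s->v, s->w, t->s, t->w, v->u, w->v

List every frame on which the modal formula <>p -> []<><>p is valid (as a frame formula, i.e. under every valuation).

G1

This is the axiom for a generalized confluence (Geach) condition; its first-order frame correspondent is forall x forall y forall z ((xRy & xRz) -> exists w (y = w & z R^2 w)).
G1: holds.
G2: fails — vRu, vRu but no t with u=t and uR²t.
G3: fails — sRt, sRu but no w* with t=w* and uR²w*.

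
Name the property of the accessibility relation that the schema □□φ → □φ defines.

Density

Suppose □□φ→□φ is valid. Take Rxy and set V(φ)={w : xR²w}. Then □□φ at x, so □φ at x, so φ at y, i.e. ∃z(Rxz∧Rzy).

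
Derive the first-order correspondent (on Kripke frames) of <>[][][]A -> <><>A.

forall x forall y (xRy -> exists w (y R^3 w & x R^2 w))

This is a Sahlqvist (Geach-type) schema ◇^1□^3A → □^0◇^2A.
First-order correspondent: forall x forall y (xRy -> exists w (y R^3 w & x R^2 w)).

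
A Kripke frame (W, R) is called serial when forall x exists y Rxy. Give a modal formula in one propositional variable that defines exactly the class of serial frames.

□r → ◇r

This is seriality; the standard corresponding axiom is D: □r → ◇r.
Suppose □r→◇r is valid. At any x set V(r)=W. Then □r at x, so ◇r at x, so x has a successor.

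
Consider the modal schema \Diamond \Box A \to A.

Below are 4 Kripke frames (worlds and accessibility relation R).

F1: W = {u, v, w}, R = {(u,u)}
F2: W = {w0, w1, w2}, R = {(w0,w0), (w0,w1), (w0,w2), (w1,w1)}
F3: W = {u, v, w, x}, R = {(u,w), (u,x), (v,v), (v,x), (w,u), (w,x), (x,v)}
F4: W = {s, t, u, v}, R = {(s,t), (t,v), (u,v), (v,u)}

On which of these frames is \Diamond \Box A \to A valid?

F1

The schema corresponds to symmetry: \forall x \forall y (Rxy \to Ryx).
F1: holds.
F2: fails — Rw0w1 but not Rw1w0.
F3: fails — Rwx but not Rxw.
F4: fails — Rtv but not Rvt.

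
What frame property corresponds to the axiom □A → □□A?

This is the 4 axiom.
It corresponds to transitivity: ∀x ∀y ∀z (Rxy ∧ Ryz → Rxz).

Transitivity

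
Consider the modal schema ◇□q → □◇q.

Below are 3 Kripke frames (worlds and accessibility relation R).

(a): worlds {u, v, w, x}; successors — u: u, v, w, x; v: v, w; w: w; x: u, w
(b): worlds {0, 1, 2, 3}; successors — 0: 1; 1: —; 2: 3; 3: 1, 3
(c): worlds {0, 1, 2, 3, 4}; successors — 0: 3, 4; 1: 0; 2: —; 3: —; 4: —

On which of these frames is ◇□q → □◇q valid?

(a)

Frame correspondent (Sahlqvist): ∀x ∀y ∀z (Rxy ∧ Rxz → ∃w (Ryw ∧ Rzw)) — i.e. convergence.
(a): holds.
(b): fails — R01 and R01 but 1 and 1 have no common successor.
(c): fails — R04 and R04 but 4 and 4 have no common successor.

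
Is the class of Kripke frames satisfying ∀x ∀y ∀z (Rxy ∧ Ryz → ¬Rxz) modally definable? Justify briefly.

Not definable by any modal formula

Any modally definable frame class is closed under surjective bounded morphisms.
The 5-cycle (worlds s,t,u,v,w with s→t→u→v→w→s) is intransitive. Mapping every world to a single reflexive point • is a surjective bounded morphism; the reflexive point is not intransitive (R••∧R•• but R••).
Hence intransitivity is not modally definable.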